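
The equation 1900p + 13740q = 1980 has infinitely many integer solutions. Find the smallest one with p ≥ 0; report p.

gcd(13740, 1900):
  13740 = 7·1900 + 440
  1900 = 4·440 + 140
  440 = 3·140 + 20
  140 = 7·20
so gcd(13740, 1900) = 20.
20 divides 1980, so solutions exist.
Back-substitute for Bézout coefficients:
  20 = 440 - 3·140
  ... = 1900·(-94) + 13740·(13)
Scale by 1980/20 = 99: (p₀, q₀) = (-9306, 1287).
General solution: p = -9306 + 687t, q = 1287 - 95t for integer t.
p ≥ 0: smallest is -9306 mod 687 = 312 (at t = 14), with q = -43.

312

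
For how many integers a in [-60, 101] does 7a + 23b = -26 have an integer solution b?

7

gcd(23, 7) = 1.
By Bézout, 7·(10) + 23·(-3) = 1.
Particular solution: (16, -6).
General solution: a = 16 + 23t, b = -6 - 7t for integer t.
-60 ≤ 16 + 23t ≤ 101 gives t ∈ [-3, 3], which is 7 values.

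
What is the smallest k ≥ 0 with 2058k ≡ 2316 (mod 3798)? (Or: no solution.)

134

gcd(3798, 2058):
  3798 = 1·2058 + 1740
  2058 = 1·1740 + 318
  1740 = 5·318 + 150
  318 = 2·150 + 18
  150 = 8·18 + 6
  18 = 3·6
so gcd(3798, 2058) = 6.
6 divides 2316, so solutions exist.
Back-substitute for Bézout coefficients:
  6 = 150 - 8·18
  ... = 2058·(-203) + 3798·(110)
So 2058·(-203) ≡ 6 (mod 3798); multiply by 386: k ≡ -78358 (mod 633).
Smallest nonnegative: k = -78358 mod 633 = 134.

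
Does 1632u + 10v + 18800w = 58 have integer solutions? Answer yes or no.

yes

gcd(1632, 10) = 2  (1632 = 163*10 + 2, 10 = 5*2).
gcd(2, 18800) = 2.
2 divides 58, so integer solutions exist.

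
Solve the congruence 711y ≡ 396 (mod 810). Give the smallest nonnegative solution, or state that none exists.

86

gcd(810, 711) = 9  (810 = 1·711 + 99, 711 = 7·99 + 18, 99 = 5·18 + 9, 18 = 2·9).
9 divides 396, so solutions exist.
Back-substituting, 711·(-41) + 810·(36) = 9.
So 711·(-41) ≡ 9 (mod 810); multiply by 44: y ≡ -1804 (mod 90).
Smallest nonnegative: y = -1804 mod 90 = 86.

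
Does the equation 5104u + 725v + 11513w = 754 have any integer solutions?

gcd(5104, 725) = 29  (5104 = 7·725 + 29, 725 = 25·29).
gcd(29, 11513) = 29.
29 divides 754, so integer solutions exist.

yes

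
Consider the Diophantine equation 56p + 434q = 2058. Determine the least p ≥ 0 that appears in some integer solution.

gcd(434, 56) = 14  (434 = 7·56 + 42, 56 = 1·42 + 14, 42 = 3·14).
14 divides 2058, so solutions exist.
Back-substituting, 56·(8) + 434·(-1) = 14.
Scale by 2058/14 = 147: (p₀, q₀) = (1176, -147).
General solution: p = 1176 + 31t, q = -147 - 4t for integer t.
p ≥ 0: smallest is 1176 mod 31 = 29 (at t = -37), with q = 1.

29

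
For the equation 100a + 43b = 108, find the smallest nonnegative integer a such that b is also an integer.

gcd(100, 43):
  100 = 2*43 + 14
  43 = 3*14 + 1
  14 = 14*1
so gcd(100, 43) = 1.
1 divides 108, so solutions exist.
Back-substitute for Bézout coefficients:
  1 = 43 - 3*14
  ... = 100*(-3) + 43*(7)
Scale by 108/1 = 108: (a₀, b₀) = (-324, 756).
General solution: a = -324 + 43t, b = 756 - 100t for integer t.
a ≥ 0: smallest is -324 mod 43 = 20 (at t = 8), with b = -44.

20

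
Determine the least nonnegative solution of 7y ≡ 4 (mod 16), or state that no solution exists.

gcd(16, 7) = 1  (16 = 2·7 + 2, 7 = 3·2 + 1, 2 = 2·1).
1 divides 4, so solutions exist.
Back-substituting, 7·(7) + 16·(-3) = 1.
So 7·(7) ≡ 1 (mod 16); multiply by 4: y ≡ 28 (mod 16).
Smallest nonnegative: y = 28 mod 16 = 12.

12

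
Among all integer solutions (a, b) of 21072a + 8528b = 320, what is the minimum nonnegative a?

gcd(21072, 8528):
  21072 = 2*8528 + 4016
  8528 = 2*4016 + 496
  4016 = 8*496 + 48
  496 = 10*48 + 16
  48 = 3*16
so gcd(21072, 8528) = 16.
16 divides 320, so solutions exist.
Back-substitute for Bézout coefficients:
  16 = 496 - 10*48
  ... = 21072*(-172) + 8528*(425)
Scale by 320/16 = 20: (a₀, b₀) = (-3440, 8500).
General solution: a = -3440 + 533t, b = 8500 - 1317t for integer t.
a ≥ 0: smallest is -3440 mod 533 = 291 (at t = 7), with b = -719.

291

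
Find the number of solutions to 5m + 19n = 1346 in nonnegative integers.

14

gcd(19, 5):
  19 = 3*5 + 4
  5 = 1*4 + 1
  4 = 4*1
so gcd(19, 5) = 1.
Back-substitute for Bézout coefficients:
  1 = 5 - 1*4
  ... = 5*(4) + 19*(-1)
Scale by 1346: one solution is (5384, -1346). Reduce m mod 19: (7, 69).
General: m = 7 + 19t, n = 69 - 5t.
m ≥ 0 ⇒ t ≥ 0; n ≥ 0 ⇒ t ≤ 13. So t ∈ [0, 13]: 14 solutions.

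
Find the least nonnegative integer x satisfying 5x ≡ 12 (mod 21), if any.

15

gcd(21, 5) = 1  (21 = 4*5 + 1, 5 = 5*1).
1 divides 12, so solutions exist.
Back-substituting, 5*(-4) + 21*(1) = 1.
So 5*(-4) ≡ 1 (mod 21); multiply by 12: x ≡ -48 (mod 21).
Smallest nonnegative: x = -48 mod 21 = 15.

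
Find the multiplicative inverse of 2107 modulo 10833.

2581

gcd(10833, 2107) = 1  (10833 = 5×2107 + 298, 2107 = 7×298 + 21, 298 = 14×21 + 4, 21 = 5×4 + 1, 4 = 4×1).
Back-substituting, 2107×(2581) + 10833×(-502) = 1.
So 2107×2581 ≡ 1 (mod 10833), and 2581 mod 10833 = 2581.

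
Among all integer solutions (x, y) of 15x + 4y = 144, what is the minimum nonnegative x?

0

gcd(15, 4):
  15 = 3×4 + 3
  4 = 1×3 + 1
  3 = 3×1
so gcd(15, 4) = 1.
1 divides 144, so solutions exist.
Back-substitute for Bézout coefficients:
  1 = 4 - 1×3
  ... = 15×(-1) + 4×(4)
Scale by 144/1 = 144: (x₀, y₀) = (-144, 576).
General solution: x = -144 + 4t, y = 576 - 15t for integer t.
x ≥ 0: smallest is -144 mod 4 = 0 (at t = 36), with y = 36.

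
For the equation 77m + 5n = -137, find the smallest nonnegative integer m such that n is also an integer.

4

gcd(77, 5) = 1  (77 = 15·5 + 2, 5 = 2·2 + 1, 2 = 2·1).
1 divides -137, so solutions exist.
Back-substituting, 77·(-2) + 5·(31) = 1.
Scale by -137/1 = -137: (m₀, n₀) = (274, -4247).
General solution: m = 274 + 5t, n = -4247 - 77t for integer t.
m ≥ 0: smallest is 274 mod 5 = 4 (at t = -54), with n = -89.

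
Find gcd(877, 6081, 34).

gcd(6081, 877):
  6081 = 6·877 + 819
  877 = 1·819 + 58
  819 = 14·58 + 7
  58 = 8·7 + 2
  7 = 3·2 + 1
  2 = 2·1
so gcd(6081, 877) = 1.
gcd(1, 34) = 1.

1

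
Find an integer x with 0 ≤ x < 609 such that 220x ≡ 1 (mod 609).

418

gcd(609, 220) = 1.
By Bézout, 220·(-191) + 609·(69) = 1.
So 220·-191 ≡ 1 (mod 609), and -191 mod 609 = 418.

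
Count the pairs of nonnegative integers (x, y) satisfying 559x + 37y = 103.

0

gcd(559, 37) = 1.
By Bézout, 559*(-9) + 37*(136) = 1.
One solution: (35, -526).
General: x = 35 + 37t, y = -526 - 559t.
x ≥ 0 ⇒ t ≥ 0; y ≥ 0 ⇒ t ≤ -1. So t ∈ [0, -1]: 0 solutions.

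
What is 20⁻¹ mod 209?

115

gcd(209, 20) = 1  (209 = 10×20 + 9, 20 = 2×9 + 2, 9 = 4×2 + 1, 2 = 2×1).
Back-substituting, 20×(-94) + 209×(9) = 1.
So 20×-94 ≡ 1 (mod 209), and -94 mod 209 = 115.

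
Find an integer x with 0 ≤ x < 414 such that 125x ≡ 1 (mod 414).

gcd(414, 125) = 1  (414 = 3*125 + 39, 125 = 3*39 + 8, 39 = 4*8 + 7, 8 = 1*7 + 1, 7 = 7*1).
Back-substituting, 125*(53) + 414*(-16) = 1.
So 125*53 ≡ 1 (mod 414), and 53 mod 414 = 53.

53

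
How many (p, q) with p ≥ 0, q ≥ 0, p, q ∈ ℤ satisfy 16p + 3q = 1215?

26

gcd(16, 3) = 1  (16 = 5×3 + 1, 3 = 3×1).
Back-substituting, 16×(1) + 3×(-5) = 1.
Scale by 1215: one solution is (1215, -6075). Reduce p mod 3: (0, 405).
General: p = 0 + 3t, q = 405 - 16t.
p ≥ 0 ⇒ t ≥ 0; q ≥ 0 ⇒ t ≤ 25. So t ∈ [0, 25]: 26 solutions.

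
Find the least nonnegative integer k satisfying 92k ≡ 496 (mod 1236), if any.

86

gcd(1236, 92) = 4  (1236 = 13·92 + 40, 92 = 2·40 + 12, 40 = 3·12 + 4, 12 = 3·4).
4 divides 496, so solutions exist.
Back-substituting, 92·(-94) + 1236·(7) = 4.
So 92·(-94) ≡ 4 (mod 1236); multiply by 124: k ≡ -11656 (mod 309).
Smallest nonnegative: k = -11656 mod 309 = 86.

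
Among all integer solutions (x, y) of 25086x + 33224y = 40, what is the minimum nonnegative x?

gcd(33224, 25086):
  33224 = 1×25086 + 8138
  25086 = 3×8138 + 672
  8138 = 12×672 + 74
  672 = 9×74 + 6
  74 = 12×6 + 2
  6 = 3×2
so gcd(33224, 25086) = 2.
2 divides 40, so solutions exist.
Back-substitute for Bézout coefficients:
  2 = 74 - 12×6
  ... = 25086×(-5389) + 33224×(4069)
Scale by 40/2 = 20: (x₀, y₀) = (-107780, 81380).
General solution: x = -107780 + 16612t, y = 81380 - 12543t for integer t.
x ≥ 0: smallest is -107780 mod 16612 = 8504 (at t = 7), with y = -6421.

8504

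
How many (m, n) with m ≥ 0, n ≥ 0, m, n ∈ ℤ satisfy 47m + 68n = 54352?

17

gcd(68, 47):
  68 = 1·47 + 21
  47 = 2·21 + 5
  21 = 4·5 + 1
  5 = 5·1
so gcd(68, 47) = 1.
Back-substitute for Bézout coefficients:
  1 = 21 - 4·5
  ... = 47·(-13) + 68·(9)
Scale by 54352: one solution is (-706576, 489168). Reduce m mod 68: (12, 791).
General: m = 12 + 68t, n = 791 - 47t.
m ≥ 0 ⇒ t ≥ 0; n ≥ 0 ⇒ t ≤ 16. So t ∈ [0, 16]: 17 solutions.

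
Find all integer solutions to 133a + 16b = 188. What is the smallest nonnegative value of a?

gcd(133, 16) = 1  (133 = 8*16 + 5, 16 = 3*5 + 1, 5 = 5*1).
1 divides 188, so solutions exist.
Back-substituting, 133*(-3) + 16*(25) = 1.
Scale by 188/1 = 188: (a₀, b₀) = (-564, 4700).
General solution: a = -564 + 16t, b = 4700 - 133t for integer t.
a ≥ 0: smallest is -564 mod 16 = 12 (at t = 36), with b = -88.

12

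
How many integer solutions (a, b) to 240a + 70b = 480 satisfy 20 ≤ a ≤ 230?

gcd(240, 70):
  240 = 3*70 + 30
  70 = 2*30 + 10
  30 = 3*10
so gcd(240, 70) = 10.
Back-substitute for Bézout coefficients:
  10 = 70 - 2*30
  ... = 240*(-2) + 70*(7)
Scale by 48: particular solution (-96, 336); reduce a mod 7: (2, 0).
General solution: a = 2 + 7t, b = 0 - 24t for integer t.
20 ≤ 2 + 7t ≤ 230 gives t ∈ [3, 32], which is 30 values.

30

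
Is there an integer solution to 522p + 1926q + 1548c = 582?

no

gcd(1926, 522) = 18  (1926 = 3·522 + 360, 522 = 1·360 + 162, 360 = 2·162 + 36, 162 = 4·36 + 18, 36 = 2·18).
gcd(18, 1548) = 18.
18 does not divide 582 (remainder 6), so no integer solutions.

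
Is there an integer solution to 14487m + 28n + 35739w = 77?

gcd(14487, 28) = 1  (14487 = 517·28 + 11, 28 = 2·11 + 6, 11 = 1·6 + 5, 6 = 1·5 + 1, 5 = 5·1).
gcd(1, 35739) = 1.
1 divides 77, so integer solutions exist.

yes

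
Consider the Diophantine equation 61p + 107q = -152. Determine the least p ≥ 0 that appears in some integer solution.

101

gcd(107, 61):
  107 = 1×61 + 46
  61 = 1×46 + 15
  46 = 3×15 + 1
  15 = 15×1
so gcd(107, 61) = 1.
1 divides -152, so solutions exist.
Back-substitute for Bézout coefficients:
  1 = 46 - 3×15
  ... = 61×(-7) + 107×(4)
Scale by -152/1 = -152: (p₀, q₀) = (1064, -608).
General solution: p = 1064 + 107t, q = -608 - 61t for integer t.
p ≥ 0: smallest is 1064 mod 107 = 101 (at t = -9), with q = -59.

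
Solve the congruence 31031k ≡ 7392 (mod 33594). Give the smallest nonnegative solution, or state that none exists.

gcd(33594, 31031) = 11.
11 divides 7392, so solutions exist.
By Bézout, 31031×(367) + 33594×(-339) = 11.
So 31031×(367) ≡ 11 (mod 33594); multiply by 672: k ≡ 246624 (mod 3054).
Smallest nonnegative: k = 246624 mod 3054 = 2304.

2304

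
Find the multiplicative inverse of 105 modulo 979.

662

gcd(979, 105):
  979 = 9*105 + 34
  105 = 3*34 + 3
  34 = 11*3 + 1
  3 = 3*1
so gcd(979, 105) = 1.
Back-substitute for Bézout coefficients:
  1 = 34 - 11*3
  ... = 105*(-317) + 979*(34)
So 105*-317 ≡ 1 (mod 979), and -317 mod 979 = 662.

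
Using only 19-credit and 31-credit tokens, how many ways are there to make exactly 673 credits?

1

Need nonnegative integers with 19j + 31k = 673.
gcd(19, 31) = 1, and 19·(-13) + 31·(8) = 1.
So (j₀, k₀) = (-8749, 5384); general j = -8749 + 31t, k = 5384 - 19t.
j ≥ 0 ⇒ t ≥ 283; k ≥ 0 ⇒ t ≤ 283. That's 1 value of t.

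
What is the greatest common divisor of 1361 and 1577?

1

gcd(1577, 1361):
  1577 = 1·1361 + 216
  1361 = 6·216 + 65
  216 = 3·65 + 21
  65 = 3·21 + 2
  21 = 10·2 + 1
  2 = 2·1
so gcd(1577, 1361) = 1.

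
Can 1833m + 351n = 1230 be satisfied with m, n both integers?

gcd(1833, 351):
  1833 = 5×351 + 78
  351 = 4×78 + 39
  78 = 2×39
so gcd(1833, 351) = 39.
39 does not divide 1230 (remainder 21), so no integer solutions.

no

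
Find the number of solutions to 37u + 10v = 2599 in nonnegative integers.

gcd(37, 10):
  37 = 3×10 + 7
  10 = 1×7 + 3
  7 = 2×3 + 1
  3 = 3×1
so gcd(37, 10) = 1.
Back-substitute for Bézout coefficients:
  1 = 7 - 2×3
  ... = 37×(3) + 10×(-11)
Scale by 2599: one solution is (7797, -28589). Reduce u mod 10: (7, 234).
General: u = 7 + 10t, v = 234 - 37t.
u ≥ 0 ⇒ t ≥ 0; v ≥ 0 ⇒ t ≤ 6. So t ∈ [0, 6]: 7 solutions.

7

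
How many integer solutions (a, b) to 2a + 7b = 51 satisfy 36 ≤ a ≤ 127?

14

gcd(7, 2):
  7 = 3*2 + 1
  2 = 2*1
so gcd(7, 2) = 1.
Back-substitute for Bézout coefficients:
  1 = 7 - 3*2
  ... = 2*(-3) + 7*(1)
Scale by 51: particular solution (-153, 51); reduce a mod 7: (1, 7).
General solution: a = 1 + 7t, b = 7 - 2t for integer t.
36 ≤ 1 + 7t ≤ 127 gives t ∈ [5, 18], which is 14 values.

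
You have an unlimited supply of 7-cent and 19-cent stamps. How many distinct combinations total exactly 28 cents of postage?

Need nonnegative integers with 7j + 19k = 28.
gcd(7, 19) = 1, and 7·(-8) + 19·(3) = 1.
So (j₀, k₀) = (-224, 84); general j = -224 + 19t, k = 84 - 7t.
j ≥ 0 ⇒ t ≥ 12; k ≥ 0 ⇒ t ≤ 12. That's 1 value of t.

1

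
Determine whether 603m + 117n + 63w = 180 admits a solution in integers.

gcd(603, 117):
  603 = 5×117 + 18
  117 = 6×18 + 9
  18 = 2×9
so gcd(603, 117) = 9.
gcd(9, 63) = 9.
9 divides 180, so integer solutions exist.

yes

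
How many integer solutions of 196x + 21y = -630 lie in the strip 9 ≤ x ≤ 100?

gcd(196, 21) = 7  (196 = 9·21 + 7, 21 = 3·7).
Back-substituting, 196·(1) + 21·(-9) = 7.
Scale by -90: particular solution (-90, 810); reduce x mod 3: (0, -30).
General solution: x = 0 + 3t, y = -30 - 28t for integer t.
9 ≤ 0 + 3t ≤ 100 gives t ∈ [3, 33], which is 31 values.

31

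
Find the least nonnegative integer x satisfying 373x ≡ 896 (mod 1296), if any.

gcd(1296, 373):
  1296 = 3·373 + 177
  373 = 2·177 + 19
  177 = 9·19 + 6
  19 = 3·6 + 1
  6 = 6·1
so gcd(1296, 373) = 1.
1 divides 896, so solutions exist.
Back-substitute for Bézout coefficients:
  1 = 19 - 3·6
  ... = 373·(205) + 1296·(-59)
So 373·(205) ≡ 1 (mod 1296); multiply by 896: x ≡ 183680 (mod 1296).
Smallest nonnegative: x = 183680 mod 1296 = 944.

944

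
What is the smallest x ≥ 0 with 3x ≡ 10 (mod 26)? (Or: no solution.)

12

gcd(26, 3):
  26 = 8*3 + 2
  3 = 1*2 + 1
  2 = 2*1
so gcd(26, 3) = 1.
1 divides 10, so solutions exist.
Back-substitute for Bézout coefficients:
  1 = 3 - 1*2
  ... = 3*(9) + 26*(-1)
So 3*(9) ≡ 1 (mod 26); multiply by 10: x ≡ 90 (mod 26).
Smallest nonnegative: x = 90 mod 26 = 12.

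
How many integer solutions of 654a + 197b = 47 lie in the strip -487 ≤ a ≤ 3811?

gcd(654, 197) = 1.
By Bézout, 654×(-25) + 197×(83) = 1.
Particular solution: (7, -23).
General solution: a = 7 + 197t, b = -23 - 654t for integer t.
-487 ≤ 7 + 197t ≤ 3811 gives t ∈ [-2, 19], which is 22 values.

22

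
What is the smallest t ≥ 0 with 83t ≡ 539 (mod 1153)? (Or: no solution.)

326

gcd(1153, 83) = 1  (1153 = 13·83 + 74, 83 = 1·74 + 9, 74 = 8·9 + 2, 9 = 4·2 + 1, 2 = 2·1).
1 divides 539, so solutions exist.
Back-substituting, 83·(514) + 1153·(-37) = 1.
So 83·(514) ≡ 1 (mod 1153); multiply by 539: t ≡ 277046 (mod 1153).
Smallest nonnegative: t = 277046 mod 1153 = 326.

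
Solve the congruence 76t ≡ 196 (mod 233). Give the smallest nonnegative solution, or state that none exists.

gcd(233, 76) = 1  (233 = 3×76 + 5, 76 = 15×5 + 1, 5 = 5×1).
1 divides 196, so solutions exist.
Back-substituting, 76×(46) + 233×(-15) = 1.
So 76×(46) ≡ 1 (mod 233); multiply by 196: t ≡ 9016 (mod 233).
Smallest nonnegative: t = 9016 mod 233 = 162.

162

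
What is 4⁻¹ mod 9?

gcd(9, 4):
  9 = 2*4 + 1
  4 = 4*1
so gcd(9, 4) = 1.
Back-substitute for Bézout coefficients:
  1 = 9 - 2*4
  ... = 4*(-2) + 9*(1)
So 4*-2 ≡ 1 (mod 9), and -2 mod 9 = 7.

7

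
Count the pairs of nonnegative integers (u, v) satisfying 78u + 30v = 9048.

24

gcd(78, 30):
  78 = 2*30 + 18
  30 = 1*18 + 12
  18 = 1*12 + 6
  12 = 2*6
so gcd(78, 30) = 6.
Back-substitute for Bézout coefficients:
  6 = 18 - 1*12
  ... = 78*(2) + 30*(-5)
Scale by 1508: one solution is (3016, -7540). Reduce u mod 5: (1, 299).
General: u = 1 + 5t, v = 299 - 13t.
u ≥ 0 ⇒ t ≥ 0; v ≥ 0 ⇒ t ≤ 23. So t ∈ [0, 23]: 24 solutions.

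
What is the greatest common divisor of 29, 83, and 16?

1

gcd(83, 29):
  83 = 2·29 + 25
  29 = 1·25 + 4
  25 = 6·4 + 1
  4 = 4·1
so gcd(83, 29) = 1.
gcd(1, 16) = 1.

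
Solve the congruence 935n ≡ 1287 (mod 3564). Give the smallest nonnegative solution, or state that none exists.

9

gcd(3564, 935) = 11.
11 divides 1287, so solutions exist.
By Bézout, 935×(61) + 3564×(-16) = 11.
So 935×(61) ≡ 11 (mod 3564); multiply by 117: n ≡ 7137 (mod 324).
Smallest nonnegative: n = 7137 mod 324 = 9.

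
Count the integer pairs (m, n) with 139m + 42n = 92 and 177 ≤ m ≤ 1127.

23

gcd(139, 42) = 1  (139 = 3×42 + 13, 42 = 3×13 + 3, 13 = 4×3 + 1, 3 = 3×1).
Back-substituting, 139×(13) + 42×(-43) = 1.
Scale by 92: particular solution (1196, -3956); reduce m mod 42: (20, -64).
General solution: m = 20 + 42t, n = -64 - 139t for integer t.
177 ≤ 20 + 42t ≤ 1127 gives t ∈ [4, 26], which is 23 values.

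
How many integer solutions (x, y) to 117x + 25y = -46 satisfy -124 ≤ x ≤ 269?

gcd(117, 25) = 1  (117 = 4×25 + 17, 25 = 1×17 + 8, 17 = 2×8 + 1, 8 = 8×1).
Back-substituting, 117×(3) + 25×(-14) = 1.
Scale by -46: particular solution (-138, 644); reduce x mod 25: (12, -58).
General solution: x = 12 + 25t, y = -58 - 117t for integer t.
-124 ≤ 12 + 25t ≤ 269 gives t ∈ [-5, 10], which is 16 values.

16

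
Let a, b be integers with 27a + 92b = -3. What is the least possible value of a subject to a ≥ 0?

51

gcd(92, 27):
  92 = 3*27 + 11
  27 = 2*11 + 5
  11 = 2*5 + 1
  5 = 5*1
so gcd(92, 27) = 1.
1 divides -3, so solutions exist.
Back-substitute for Bézout coefficients:
  1 = 11 - 2*5
  ... = 27*(-17) + 92*(5)
Scale by -3/1 = -3: (a₀, b₀) = (51, -15).
General solution: a = 51 + 92t, b = -15 - 27t for integer t.
a ≥ 0: smallest is 51 mod 92 = 51 (at t = 0), with b = -15.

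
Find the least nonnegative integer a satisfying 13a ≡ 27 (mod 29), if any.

gcd(29, 13):
  29 = 2·13 + 3
  13 = 4·3 + 1
  3 = 3·1
so gcd(29, 13) = 1.
1 divides 27, so solutions exist.
Back-substitute for Bézout coefficients:
  1 = 13 - 4·3
  ... = 13·(9) + 29·(-4)
So 13·(9) ≡ 1 (mod 29); multiply by 27: a ≡ 243 (mod 29).
Smallest nonnegative: a = 243 mod 29 = 11.

11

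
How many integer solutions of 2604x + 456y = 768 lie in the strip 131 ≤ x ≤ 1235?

gcd(2604, 456) = 12.
By Bézout, 2604×(-7) + 456×(40) = 12.
Particular solution: (8, -44).
General solution: x = 8 + 38t, y = -44 - 217t for integer t.
131 ≤ 8 + 38t ≤ 1235 gives t ∈ [4, 32], which is 29 values.

29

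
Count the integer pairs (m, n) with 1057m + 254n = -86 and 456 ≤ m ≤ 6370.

23

gcd(1057, 254):
  1057 = 4·254 + 41
  254 = 6·41 + 8
  41 = 5·8 + 1
  8 = 8·1
so gcd(1057, 254) = 1.
Back-substitute for Bézout coefficients:
  1 = 41 - 5·8
  ... = 1057·(31) + 254·(-129)
Scale by -86: particular solution (-2666, 11094); reduce m mod 254: (128, -533).
General solution: m = 128 + 254t, n = -533 - 1057t for integer t.
456 ≤ 128 + 254t ≤ 6370 gives t ∈ [2, 24], which is 23 values.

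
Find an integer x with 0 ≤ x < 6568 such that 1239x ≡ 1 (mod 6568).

gcd(6568, 1239):
  6568 = 5*1239 + 373
  1239 = 3*373 + 120
  373 = 3*120 + 13
  120 = 9*13 + 3
  13 = 4*3 + 1
  3 = 3*1
so gcd(6568, 1239) = 1.
Back-substitute for Bézout coefficients:
  1 = 13 - 4*3
  ... = 1239*(-2025) + 6568*(382)
So 1239*-2025 ≡ 1 (mod 6568), and -2025 mod 6568 = 4543.

4543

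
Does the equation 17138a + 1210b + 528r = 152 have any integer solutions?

gcd(17138, 1210) = 22  (17138 = 14×1210 + 198, 1210 = 6×198 + 22, 198 = 9×22).
gcd(22, 528) = 22.
22 does not divide 152 (remainder 20), so no integer solutions.

no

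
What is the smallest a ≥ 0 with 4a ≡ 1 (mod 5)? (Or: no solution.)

gcd(5, 4) = 1  (5 = 1·4 + 1, 4 = 4·1).
1 divides 1, so solutions exist.
Back-substituting, 4·(-1) + 5·(1) = 1.
So 4·(-1) ≡ 1 (mod 5); multiply by 1: a ≡ -1 (mod 5).
Smallest nonnegative: a = -1 mod 5 = 4.

4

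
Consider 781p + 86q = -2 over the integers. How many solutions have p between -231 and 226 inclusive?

gcd(781, 86) = 1.
By Bézout, 781*(37) + 86*(-336) = 1.
Particular solution: (12, -109).
General solution: p = 12 + 86t, q = -109 - 781t for integer t.
-231 ≤ 12 + 86t ≤ 226 gives t ∈ [-2, 2], which is 5 values.

5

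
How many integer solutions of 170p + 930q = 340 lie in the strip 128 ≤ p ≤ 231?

1

gcd(930, 170) = 10.
By Bézout, 170*(11) + 930*(-2) = 10.
Particular solution: (2, 0).
General solution: p = 2 + 93t, q = 0 - 17t for integer t.
128 ≤ 2 + 93t ≤ 231 gives t ∈ [2, 2], which is 1 value.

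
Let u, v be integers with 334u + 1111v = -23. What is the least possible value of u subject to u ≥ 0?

gcd(1111, 334):
  1111 = 3×334 + 109
  334 = 3×109 + 7
  109 = 15×7 + 4
  7 = 1×4 + 3
  4 = 1×3 + 1
  3 = 3×1
so gcd(1111, 334) = 1.
1 divides -23, so solutions exist.
Back-substitute for Bézout coefficients:
  1 = 4 - 1×3
  ... = 334×(-316) + 1111×(95)
Scale by -23/1 = -23: (u₀, v₀) = (7268, -2185).
General solution: u = 7268 + 1111t, v = -2185 - 334t for integer t.
u ≥ 0: smallest is 7268 mod 1111 = 602 (at t = -6), with v = -181.

602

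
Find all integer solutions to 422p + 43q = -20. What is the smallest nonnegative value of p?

gcd(422, 43) = 1  (422 = 9×43 + 35, 43 = 1×35 + 8, 35 = 4×8 + 3, 8 = 2×3 + 2, 3 = 1×2 + 1, 2 = 2×1).
1 divides -20, so solutions exist.
Back-substituting, 422×(16) + 43×(-157) = 1.
Scale by -20/1 = -20: (p₀, q₀) = (-320, 3140).
General solution: p = -320 + 43t, q = 3140 - 422t for integer t.
p ≥ 0: smallest is -320 mod 43 = 24 (at t = 8), with q = -236.

24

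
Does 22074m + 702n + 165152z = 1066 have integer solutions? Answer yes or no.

gcd(22074, 702) = 78.
gcd(78, 165152) = 26.
26 divides 1066, so integer solutions exist.

yes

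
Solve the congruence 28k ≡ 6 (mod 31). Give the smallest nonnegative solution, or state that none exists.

gcd(31, 28):
  31 = 1*28 + 3
  28 = 9*3 + 1
  3 = 3*1
so gcd(31, 28) = 1.
1 divides 6, so solutions exist.
Back-substitute for Bézout coefficients:
  1 = 28 - 9*3
  ... = 28*(10) + 31*(-9)
So 28*(10) ≡ 1 (mod 31); multiply by 6: k ≡ 60 (mod 31).
Smallest nonnegative: k = 60 mod 31 = 29.

29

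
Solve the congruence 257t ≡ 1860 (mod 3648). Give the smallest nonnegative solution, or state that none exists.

1668

gcd(3648, 257):
  3648 = 14*257 + 50
  257 = 5*50 + 7
  50 = 7*7 + 1
  7 = 7*1
so gcd(3648, 257) = 1.
1 divides 1860, so solutions exist.
Back-substitute for Bézout coefficients:
  1 = 50 - 7*7
  ... = 257*(-511) + 3648*(36)
So 257*(-511) ≡ 1 (mod 3648); multiply by 1860: t ≡ -950460 (mod 3648).
Smallest nonnegative: t = -950460 mod 3648 = 1668.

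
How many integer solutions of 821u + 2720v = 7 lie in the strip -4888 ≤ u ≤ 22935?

gcd(2720, 821) = 1.
By Bézout, 821·(381) + 2720·(-115) = 1.
Particular solution: (2667, -805).
General solution: u = 2667 + 2720t, v = -805 - 821t for integer t.
-4888 ≤ 2667 + 2720t ≤ 22935 gives t ∈ [-2, 7], which is 10 values.

10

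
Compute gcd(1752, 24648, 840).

24

gcd(24648, 1752) = 24  (24648 = 14·1752 + 120, 1752 = 14·120 + 72, 120 = 1·72 + 48, 72 = 1·48 + 24, 48 = 2·24).
gcd(24, 840) = 24.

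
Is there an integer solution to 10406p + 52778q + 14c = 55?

no

gcd(52778, 10406) = 22  (52778 = 5×10406 + 748, 10406 = 13×748 + 682, 748 = 1×682 + 66, 682 = 10×66 + 22, 66 = 3×22).
gcd(22, 14) = 2.
2 does not divide 55 (remainder 1), so no integer solutions.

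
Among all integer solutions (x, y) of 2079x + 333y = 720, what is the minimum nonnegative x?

13

gcd(2079, 333) = 9  (2079 = 6×333 + 81, 333 = 4×81 + 9, 81 = 9×9).
9 divides 720, so solutions exist.
Back-substituting, 2079×(-4) + 333×(25) = 9.
Scale by 720/9 = 80: (x₀, y₀) = (-320, 2000).
General solution: x = -320 + 37t, y = 2000 - 231t for integer t.
x ≥ 0: smallest is -320 mod 37 = 13 (at t = 9), with y = -79.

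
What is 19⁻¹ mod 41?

gcd(41, 19) = 1  (41 = 2*19 + 3, 19 = 6*3 + 1, 3 = 3*1).
Back-substituting, 19*(13) + 41*(-6) = 1.
So 19*13 ≡ 1 (mod 41), and 13 mod 41 = 13.

13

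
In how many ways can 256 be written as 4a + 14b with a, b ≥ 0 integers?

gcd(14, 4) = 2  (14 = 3×4 + 2, 4 = 2×2).
Back-substituting, 4×(-3) + 14×(1) = 2.
Scale by 128: one solution is (-384, 128). Reduce a mod 7: (1, 18).
General: a = 1 + 7t, b = 18 - 2t.
a ≥ 0 ⇒ t ≥ 0; b ≥ 0 ⇒ t ≤ 9. So t ∈ [0, 9]: 10 solutions.

10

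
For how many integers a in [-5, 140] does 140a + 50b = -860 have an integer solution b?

gcd(140, 50) = 10  (140 = 2×50 + 40, 50 = 1×40 + 10, 40 = 4×10).
Back-substituting, 140×(-1) + 50×(3) = 10.
Scale by -86: particular solution (86, -258); reduce a mod 5: (1, -20).
General solution: a = 1 + 5t, b = -20 - 14t for integer t.
-5 ≤ 1 + 5t ≤ 140 gives t ∈ [-1, 27], which is 29 values.

29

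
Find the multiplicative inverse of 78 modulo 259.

176

gcd(259, 78) = 1.
By Bézout, 78·(-83) + 259·(25) = 1.
So 78·-83 ≡ 1 (mod 259), and -83 mod 259 = 176.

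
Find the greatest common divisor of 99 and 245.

gcd(245, 99) = 1  (245 = 2·99 + 47, 99 = 2·47 + 5, 47 = 9·5 + 2, 5 = 2·2 + 1, 2 = 2·1).

1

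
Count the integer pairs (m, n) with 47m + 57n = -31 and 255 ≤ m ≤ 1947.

gcd(57, 47) = 1  (57 = 1×47 + 10, 47 = 4×10 + 7, 10 = 1×7 + 3, 7 = 2×3 + 1, 3 = 3×1).
Back-substituting, 47×(17) + 57×(-14) = 1.
Scale by -31: particular solution (-527, 434); reduce m mod 57: (43, -36).
General solution: m = 43 + 57t, n = -36 - 47t for integer t.
255 ≤ 43 + 57t ≤ 1947 gives t ∈ [4, 33], which is 30 values.

30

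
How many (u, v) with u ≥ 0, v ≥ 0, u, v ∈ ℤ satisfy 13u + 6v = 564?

gcd(13, 6) = 1.
By Bézout, 13*(1) + 6*(-2) = 1.
One solution: (0, 94).
General: u = 0 + 6t, v = 94 - 13t.
u ≥ 0 ⇒ t ≥ 0; v ≥ 0 ⇒ t ≤ 7. So t ∈ [0, 7]: 8 solutions.

8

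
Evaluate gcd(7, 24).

1

gcd(24, 7):
  24 = 3×7 + 3
  7 = 2×3 + 1
  3 = 3×1
so gcd(24, 7) = 1.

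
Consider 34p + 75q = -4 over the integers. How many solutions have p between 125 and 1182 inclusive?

14

gcd(75, 34) = 1  (75 = 2·34 + 7, 34 = 4·7 + 6, 7 = 1·6 + 1, 6 = 6·1).
Back-substituting, 34·(-11) + 75·(5) = 1.
Scale by -4: particular solution (44, -20); reduce p mod 75: (44, -20).
General solution: p = 44 + 75t, q = -20 - 34t for integer t.
125 ≤ 44 + 75t ≤ 1182 gives t ∈ [2, 15], which is 14 values.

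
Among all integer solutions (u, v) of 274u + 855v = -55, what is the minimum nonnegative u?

290

gcd(855, 274):
  855 = 3·274 + 33
  274 = 8·33 + 10
  33 = 3·10 + 3
  10 = 3·3 + 1
  3 = 3·1
so gcd(855, 274) = 1.
1 divides -55, so solutions exist.
Back-substitute for Bézout coefficients:
  1 = 10 - 3·3
  ... = 274·(259) + 855·(-83)
Scale by -55/1 = -55: (u₀, v₀) = (-14245, 4565).
General solution: u = -14245 + 855t, v = 4565 - 274t for integer t.
u ≥ 0: smallest is -14245 mod 855 = 290 (at t = 17), with v = -93.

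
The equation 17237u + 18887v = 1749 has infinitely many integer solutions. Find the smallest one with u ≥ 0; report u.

gcd(18887, 17237):
  18887 = 1×17237 + 1650
  17237 = 10×1650 + 737
  1650 = 2×737 + 176
  737 = 4×176 + 33
  176 = 5×33 + 11
  33 = 3×11
so gcd(18887, 17237) = 11.
11 divides 1749, so solutions exist.
Back-substitute for Bézout coefficients:
  11 = 176 - 5×33
  ... = 17237×(-538) + 18887×(491)
Scale by 1749/11 = 159: (u₀, v₀) = (-85542, 78069).
General solution: u = -85542 + 1717t, v = 78069 - 1567t for integer t.
u ≥ 0: smallest is -85542 mod 1717 = 308 (at t = 50), with v = -281.

308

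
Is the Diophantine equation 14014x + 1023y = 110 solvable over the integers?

gcd(14014, 1023) = 11.
11 divides 110, so integer solutions exist.

yes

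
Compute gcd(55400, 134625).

25

gcd(134625, 55400) = 25  (134625 = 2×55400 + 23825, 55400 = 2×23825 + 7750, 23825 = 3×7750 + 575, 7750 = 13×575 + 275, 575 = 2×275 + 25, 275 = 11×25).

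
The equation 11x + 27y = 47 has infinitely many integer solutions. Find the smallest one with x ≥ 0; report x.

gcd(27, 11):
  27 = 2×11 + 5
  11 = 2×5 + 1
  5 = 5×1
so gcd(27, 11) = 1.
1 divides 47, so solutions exist.
Back-substitute for Bézout coefficients:
  1 = 11 - 2×5
  ... = 11×(5) + 27×(-2)
Scale by 47/1 = 47: (x₀, y₀) = (235, -94).
General solution: x = 235 + 27t, y = -94 - 11t for integer t.
x ≥ 0: smallest is 235 mod 27 = 19 (at t = -8), with y = -6.

19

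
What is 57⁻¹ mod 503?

353

gcd(503, 57) = 1.
By Bézout, 57×(-150) + 503×(17) = 1.
So 57×-150 ≡ 1 (mod 503), and -150 mod 503 = 353.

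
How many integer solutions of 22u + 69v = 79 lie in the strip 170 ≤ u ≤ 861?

gcd(69, 22) = 1.
By Bézout, 22×(22) + 69×(-7) = 1.
Particular solution: (13, -3).
General solution: u = 13 + 69t, v = -3 - 22t for integer t.
170 ≤ 13 + 69t ≤ 861 gives t ∈ [3, 12], which is 10 values.

10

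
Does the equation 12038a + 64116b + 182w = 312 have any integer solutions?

yes

gcd(64116, 12038) = 26  (64116 = 5*12038 + 3926, 12038 = 3*3926 + 260, 3926 = 15*260 + 26, 260 = 10*26).
gcd(26, 182) = 26.
26 divides 312, so integer solutions exist.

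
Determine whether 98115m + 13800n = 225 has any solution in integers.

yes

gcd(98115, 13800) = 15.
15 divides 225, so integer solutions exist.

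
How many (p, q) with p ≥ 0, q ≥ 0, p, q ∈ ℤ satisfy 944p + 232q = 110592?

4

gcd(944, 232):
  944 = 4×232 + 16
  232 = 14×16 + 8
  16 = 2×8
so gcd(944, 232) = 8.
Back-substitute for Bézout coefficients:
  8 = 232 - 14×16
  ... = 944×(-14) + 232×(57)
Scale by 13824: one solution is (-193536, 787968). Reduce p mod 29: (10, 436).
General: p = 10 + 29t, q = 436 - 118t.
p ≥ 0 ⇒ t ≥ 0; q ≥ 0 ⇒ t ≤ 3. So t ∈ [0, 3]: 4 solutions.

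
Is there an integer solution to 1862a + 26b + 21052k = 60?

gcd(1862, 26) = 2.
gcd(2, 21052) = 2.
2 divides 60, so integer solutions exist.

yes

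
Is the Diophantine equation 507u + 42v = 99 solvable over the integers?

gcd(507, 42):
  507 = 12×42 + 3
  42 = 14×3
so gcd(507, 42) = 3.
3 divides 99, so integer solutions exist.

yes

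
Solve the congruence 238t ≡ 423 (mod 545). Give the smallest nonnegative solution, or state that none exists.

gcd(545, 238) = 1  (545 = 2*238 + 69, 238 = 3*69 + 31, 69 = 2*31 + 7, 31 = 4*7 + 3, 7 = 2*3 + 1, 3 = 3*1).
1 divides 423, so solutions exist.
Back-substituting, 238*(-158) + 545*(69) = 1.
So 238*(-158) ≡ 1 (mod 545); multiply by 423: t ≡ -66834 (mod 545).
Smallest nonnegative: t = -66834 mod 545 = 201.

201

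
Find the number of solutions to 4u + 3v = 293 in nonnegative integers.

24

gcd(4, 3) = 1  (4 = 1*3 + 1, 3 = 3*1).
Back-substituting, 4*(1) + 3*(-1) = 1.
Scale by 293: one solution is (293, -293). Reduce u mod 3: (2, 95).
General: u = 2 + 3t, v = 95 - 4t.
u ≥ 0 ⇒ t ≥ 0; v ≥ 0 ⇒ t ≤ 23. So t ∈ [0, 23]: 24 solutions.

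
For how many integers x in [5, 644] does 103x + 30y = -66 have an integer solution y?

21

gcd(103, 30) = 1  (103 = 3·30 + 13, 30 = 2·13 + 4, 13 = 3·4 + 1, 4 = 4·1).
Back-substituting, 103·(7) + 30·(-24) = 1.
Scale by -66: particular solution (-462, 1584); reduce x mod 30: (18, -64).
General solution: x = 18 + 30t, y = -64 - 103t for integer t.
5 ≤ 18 + 30t ≤ 644 gives t ∈ [0, 20], which is 21 values.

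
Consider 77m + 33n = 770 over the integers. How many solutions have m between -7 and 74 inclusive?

gcd(77, 33):
  77 = 2×33 + 11
  33 = 3×11
so gcd(77, 33) = 11.
Back-substitute for Bézout coefficients:
  11 = 77 - 2×33
  ... = 77×(1) + 33×(-2)
Scale by 70: particular solution (70, -140); reduce m mod 3: (1, 21).
General solution: m = 1 + 3t, n = 21 - 7t for integer t.
-7 ≤ 1 + 3t ≤ 74 gives t ∈ [-2, 24], which is 27 values.

27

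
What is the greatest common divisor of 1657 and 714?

gcd(1657, 714) = 1  (1657 = 2·714 + 229, 714 = 3·229 + 27, 229 = 8·27 + 13, 27 = 2·13 + 1, 13 = 13·1).

1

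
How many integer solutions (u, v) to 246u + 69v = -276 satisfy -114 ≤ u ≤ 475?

gcd(246, 69) = 3.
By Bézout, 246·(-7) + 69·(25) = 3.
Particular solution: (0, -4).
General solution: u = 0 + 23t, v = -4 - 82t for integer t.
-114 ≤ 0 + 23t ≤ 475 gives t ∈ [-4, 20], which is 25 values.

25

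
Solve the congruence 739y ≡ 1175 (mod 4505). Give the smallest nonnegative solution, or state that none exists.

4025

gcd(4505, 739) = 1  (4505 = 6×739 + 71, 739 = 10×71 + 29, 71 = 2×29 + 13, 29 = 2×13 + 3, 13 = 4×3 + 1, 3 = 3×1).
1 divides 1175, so solutions exist.
Back-substituting, 739×(-1396) + 4505×(229) = 1.
So 739×(-1396) ≡ 1 (mod 4505); multiply by 1175: y ≡ -1640300 (mod 4505).
Smallest nonnegative: y = -1640300 mod 4505 = 4025.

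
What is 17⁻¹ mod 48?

gcd(48, 17):
  48 = 2·17 + 14
  17 = 1·14 + 3
  14 = 4·3 + 2
  3 = 1·2 + 1
  2 = 2·1
so gcd(48, 17) = 1.
Back-substitute for Bézout coefficients:
  1 = 3 - 1·2
  ... = 17·(17) + 48·(-6)
So 17·17 ≡ 1 (mod 48), and 17 mod 48 = 17.

17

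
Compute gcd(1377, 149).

gcd(1377, 149):
  1377 = 9·149 + 36
  149 = 4·36 + 5
  36 = 7·5 + 1
  5 = 5·1
so gcd(1377, 149) = 1.

1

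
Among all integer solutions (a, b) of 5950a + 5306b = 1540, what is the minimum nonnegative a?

gcd(5950, 5306):
  5950 = 1*5306 + 644
  5306 = 8*644 + 154
  644 = 4*154 + 28
  154 = 5*28 + 14
  28 = 2*14
so gcd(5950, 5306) = 14.
14 divides 1540, so solutions exist.
Back-substitute for Bézout coefficients:
  14 = 154 - 5*28
  ... = 5950*(-173) + 5306*(194)
Scale by 1540/14 = 110: (a₀, b₀) = (-19030, 21340).
General solution: a = -19030 + 379t, b = 21340 - 425t for integer t.
a ≥ 0: smallest is -19030 mod 379 = 299 (at t = 51), with b = -335.

299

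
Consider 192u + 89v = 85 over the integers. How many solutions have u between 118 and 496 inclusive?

gcd(192, 89):
  192 = 2*89 + 14
  89 = 6*14 + 5
  14 = 2*5 + 4
  5 = 1*4 + 1
  4 = 4*1
so gcd(192, 89) = 1.
Back-substitute for Bézout coefficients:
  1 = 5 - 1*4
  ... = 192*(-19) + 89*(41)
Scale by 85: particular solution (-1615, 3485); reduce u mod 89: (76, -163).
General solution: u = 76 + 89t, v = -163 - 192t for integer t.
118 ≤ 76 + 89t ≤ 496 gives t ∈ [1, 4], which is 4 values.

4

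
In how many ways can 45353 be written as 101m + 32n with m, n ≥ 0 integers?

gcd(101, 32):
  101 = 3·32 + 5
  32 = 6·5 + 2
  5 = 2·2 + 1
  2 = 2·1
so gcd(101, 32) = 1.
Back-substitute for Bézout coefficients:
  1 = 5 - 2·2
  ... = 101·(13) + 32·(-41)
Scale by 45353: one solution is (589589, -1859473). Reduce m mod 32: (21, 1351).
General: m = 21 + 32t, n = 1351 - 101t.
m ≥ 0 ⇒ t ≥ 0; n ≥ 0 ⇒ t ≤ 13. So t ∈ [0, 13]: 14 solutions.

14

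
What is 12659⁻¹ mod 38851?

26360

gcd(38851, 12659):
  38851 = 3*12659 + 874
  12659 = 14*874 + 423
  874 = 2*423 + 28
  423 = 15*28 + 3
  28 = 9*3 + 1
  3 = 3*1
so gcd(38851, 12659) = 1.
Back-substitute for Bézout coefficients:
  1 = 28 - 9*3
  ... = 12659*(-12491) + 38851*(4070)
So 12659*-12491 ≡ 1 (mod 38851), and -12491 mod 38851 = 26360.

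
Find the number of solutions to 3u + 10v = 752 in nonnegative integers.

gcd(10, 3) = 1  (10 = 3·3 + 1, 3 = 3·1).
Back-substituting, 3·(-3) + 10·(1) = 1.
Scale by 752: one solution is (-2256, 752). Reduce u mod 10: (4, 74).
General: u = 4 + 10t, v = 74 - 3t.
u ≥ 0 ⇒ t ≥ 0; v ≥ 0 ⇒ t ≤ 24. So t ∈ [0, 24]: 25 solutions.

25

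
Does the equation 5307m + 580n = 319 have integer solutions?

gcd(5307, 580) = 29.
29 divides 319, so integer solutions exist.

yes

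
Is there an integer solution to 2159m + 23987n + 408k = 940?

no

gcd(23987, 2159) = 17.
gcd(17, 408) = 17.
17 does not divide 940 (remainder 5), so no integer solutions.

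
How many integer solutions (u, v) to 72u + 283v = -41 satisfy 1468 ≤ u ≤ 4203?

10

gcd(283, 72) = 1  (283 = 3×72 + 67, 72 = 1×67 + 5, 67 = 13×5 + 2, 5 = 2×2 + 1, 2 = 2×1).
Back-substituting, 72×(114) + 283×(-29) = 1.
Scale by -41: particular solution (-4674, 1189); reduce u mod 283: (137, -35).
General solution: u = 137 + 283t, v = -35 - 72t for integer t.
1468 ≤ 137 + 283t ≤ 4203 gives t ∈ [5, 14], which is 10 values.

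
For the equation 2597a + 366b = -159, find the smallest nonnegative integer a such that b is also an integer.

gcd(2597, 366) = 1.
1 divides -159, so solutions exist.
By Bézout, 2597*(-115) + 366*(816) = 1.
Scale by -159/1 = -159: (a₀, b₀) = (18285, -129744).
General solution: a = 18285 + 366t, b = -129744 - 2597t for integer t.
a ≥ 0: smallest is 18285 mod 366 = 351 (at t = -49), with b = -2491.

351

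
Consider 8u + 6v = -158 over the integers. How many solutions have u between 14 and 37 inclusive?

gcd(8, 6) = 2  (8 = 1*6 + 2, 6 = 3*2).
Back-substituting, 8*(1) + 6*(-1) = 2.
Scale by -79: particular solution (-79, 79); reduce u mod 3: (2, -29).
General solution: u = 2 + 3t, v = -29 - 4t for integer t.
14 ≤ 2 + 3t ≤ 37 gives t ∈ [4, 11], which is 8 values.

8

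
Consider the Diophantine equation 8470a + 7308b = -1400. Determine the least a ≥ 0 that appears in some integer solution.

gcd(8470, 7308):
  8470 = 1·7308 + 1162
  7308 = 6·1162 + 336
  1162 = 3·336 + 154
  336 = 2·154 + 28
  154 = 5·28 + 14
  28 = 2·14
so gcd(8470, 7308) = 14.
14 divides -1400, so solutions exist.
Back-substitute for Bézout coefficients:
  14 = 154 - 5·28
  ... = 8470·(239) + 7308·(-277)
Scale by -1400/14 = -100: (a₀, b₀) = (-23900, 27700).
General solution: a = -23900 + 522t, b = 27700 - 605t for integer t.
a ≥ 0: smallest is -23900 mod 522 = 112 (at t = 46), with b = -130.

112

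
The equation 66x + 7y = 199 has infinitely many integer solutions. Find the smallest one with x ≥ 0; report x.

1

gcd(66, 7) = 1.
1 divides 199, so solutions exist.
By Bézout, 66×(-2) + 7×(19) = 1.
Scale by 199/1 = 199: (x₀, y₀) = (-398, 3781).
General solution: x = -398 + 7t, y = 3781 - 66t for integer t.
x ≥ 0: smallest is -398 mod 7 = 1 (at t = 57), with y = 19.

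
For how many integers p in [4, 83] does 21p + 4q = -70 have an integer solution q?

gcd(21, 4) = 1.
By Bézout, 21*(1) + 4*(-5) = 1.
Particular solution: (2, -28).
General solution: p = 2 + 4t, q = -28 - 21t for integer t.
4 ≤ 2 + 4t ≤ 83 gives t ∈ [1, 20], which is 20 values.

20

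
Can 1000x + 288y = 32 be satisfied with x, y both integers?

yes

gcd(1000, 288):
  1000 = 3*288 + 136
  288 = 2*136 + 16
  136 = 8*16 + 8
  16 = 2*8
so gcd(1000, 288) = 8.
8 divides 32, so integer solutions exist.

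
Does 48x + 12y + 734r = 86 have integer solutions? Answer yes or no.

gcd(48, 12) = 12  (48 = 4×12).
gcd(12, 734) = 2.
2 divides 86, so integer solutions exist.

yes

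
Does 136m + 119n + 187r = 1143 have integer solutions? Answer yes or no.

no

gcd(136, 119) = 17  (136 = 1*119 + 17, 119 = 7*17).
gcd(17, 187) = 17.
17 does not divide 1143 (remainder 4), so no integer solutions.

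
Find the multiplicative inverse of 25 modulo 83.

10

gcd(83, 25):
  83 = 3*25 + 8
  25 = 3*8 + 1
  8 = 8*1
so gcd(83, 25) = 1.
Back-substitute for Bézout coefficients:
  1 = 25 - 3*8
  ... = 25*(10) + 83*(-3)
So 25*10 ≡ 1 (mod 83), and 10 mod 83 = 10.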